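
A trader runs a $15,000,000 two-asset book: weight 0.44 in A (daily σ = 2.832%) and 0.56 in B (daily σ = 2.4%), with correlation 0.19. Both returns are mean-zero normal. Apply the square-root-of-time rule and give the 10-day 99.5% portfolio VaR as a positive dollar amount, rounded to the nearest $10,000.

σ_p = √(0.44²·2.832² + 0.56²·2.4² + 2·0.19·0.44·0.56·2.832·2.4) = 1.999%.
σ_{10d} = 1.999% × √10 = 6.321%.
z(99.5%) = 2.576.
VaR = 2.576 × 6.321% = 16.283%; on $15,000,000 that is $2,442,450.

$2,440,000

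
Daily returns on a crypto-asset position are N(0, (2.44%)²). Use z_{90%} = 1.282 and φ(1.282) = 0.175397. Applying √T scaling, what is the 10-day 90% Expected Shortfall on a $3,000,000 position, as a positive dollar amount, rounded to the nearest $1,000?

$406,000

σ_{10d} = 2.44% × √10 = 7.716%.
ES multiplier = φ(z)/(1−α) = 0.175397/0.1 = 1.754.
ES = 7.716% × 1.754 = 13.534%; on $3,000,000: $406,020.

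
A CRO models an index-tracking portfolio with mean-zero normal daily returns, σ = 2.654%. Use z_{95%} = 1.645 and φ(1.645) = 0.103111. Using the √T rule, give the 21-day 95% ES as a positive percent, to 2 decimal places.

σ_{21d} = 2.654% × √21 = 12.162%.
ES multiplier = φ(z)/(1−α) = 0.103111/0.05 = 2.062.
ES = 12.162% × 2.062 = 25.078%.

25.08%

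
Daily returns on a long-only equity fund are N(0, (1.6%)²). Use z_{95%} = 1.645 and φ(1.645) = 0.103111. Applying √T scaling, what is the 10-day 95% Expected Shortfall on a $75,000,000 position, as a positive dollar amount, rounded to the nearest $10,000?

σ_{10d} = 1.6% × √10 = 5.060%.
ES multiplier = φ(z)/(1−α) = 0.103111/0.05 = 2.062.
ES = 5.060% × 2.062 = 10.434%; on $75,000,000: $7,825,500.

$7,830,000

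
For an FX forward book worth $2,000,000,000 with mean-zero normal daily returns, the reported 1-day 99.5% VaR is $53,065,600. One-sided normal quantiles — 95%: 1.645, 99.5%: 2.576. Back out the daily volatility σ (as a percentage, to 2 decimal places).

1.03%

VaR as a fraction: $53,065,600 / $2,000,000,000 = 2.653%.
σ = VaR / z = 2.653% / 2.576 = 1.030%.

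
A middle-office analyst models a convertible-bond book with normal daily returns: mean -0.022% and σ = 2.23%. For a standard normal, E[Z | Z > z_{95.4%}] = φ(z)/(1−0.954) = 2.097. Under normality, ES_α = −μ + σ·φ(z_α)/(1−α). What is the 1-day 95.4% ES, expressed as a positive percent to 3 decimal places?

ES = −(-0.022%) + 2.23% × 2.097 = 4.698%.

4.698%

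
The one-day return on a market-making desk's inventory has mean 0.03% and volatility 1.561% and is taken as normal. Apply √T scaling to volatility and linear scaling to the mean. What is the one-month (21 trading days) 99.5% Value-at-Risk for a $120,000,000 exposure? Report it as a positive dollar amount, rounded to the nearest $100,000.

$21,400,000

At 99.5%, z = 2.576.
σ_{21d} = 1.561% × √21 = 7.153%; μ_{21d} = 21 × 0.03% = 0.630%.
VaR = −(0.630%) + 2.576 × 7.153% = 17.796%.
On $120,000,000: 0.17796 × $120,000,000 = $21,355,200.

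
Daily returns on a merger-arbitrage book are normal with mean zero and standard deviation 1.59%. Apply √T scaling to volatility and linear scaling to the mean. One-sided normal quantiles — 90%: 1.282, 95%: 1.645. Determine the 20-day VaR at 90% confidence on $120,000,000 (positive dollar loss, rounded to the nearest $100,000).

$10,900,000

σ_{20d} = 1.59% × √20 = 7.111%.
VaR = 1.282 × 7.111% = 9.116%.
On $120,000,000: 0.09116 × $120,000,000 = $10,939,200.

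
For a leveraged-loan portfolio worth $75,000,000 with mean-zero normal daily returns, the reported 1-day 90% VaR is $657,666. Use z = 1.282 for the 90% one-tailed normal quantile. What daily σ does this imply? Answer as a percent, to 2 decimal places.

0.68%

VaR as a fraction: $657,666 / $75,000,000 = 0.877%.
σ = VaR / z = 0.877% / 1.282 = 0.684%.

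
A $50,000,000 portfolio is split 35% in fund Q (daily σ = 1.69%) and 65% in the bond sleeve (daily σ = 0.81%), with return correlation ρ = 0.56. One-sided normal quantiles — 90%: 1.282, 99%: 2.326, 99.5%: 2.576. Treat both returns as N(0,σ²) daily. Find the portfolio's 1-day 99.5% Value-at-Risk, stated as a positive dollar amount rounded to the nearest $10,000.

$1,270,000

σ_p² = 0.35²·1.69² + 0.65²·0.81² + 2·0.56·0.35·0.65·1.69·0.81 = 0.9759 (%²).
σ_p = √0.9759 = 0.988%.
VaR = 2.576 × 0.988% = 2.545%; on $50,000,000 that is $1,272,500.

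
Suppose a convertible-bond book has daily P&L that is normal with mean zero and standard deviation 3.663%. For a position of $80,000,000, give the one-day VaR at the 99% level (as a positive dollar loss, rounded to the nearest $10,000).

At 99% one-sided, z = 2.326.
VaR = z·σ = 2.326 × 3.663% = 8.520%.
On $80,000,000: 0.08520 × $80,000,000 = $6,816,000.

$6,820,000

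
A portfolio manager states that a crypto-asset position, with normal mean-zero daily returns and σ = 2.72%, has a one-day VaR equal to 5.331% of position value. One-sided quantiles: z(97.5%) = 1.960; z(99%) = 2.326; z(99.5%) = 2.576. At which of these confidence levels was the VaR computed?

97.5%

Implied z = VaR/σ = 5.331 / 2.72 = 1.960.
This matches z(97.5%) = 1.960.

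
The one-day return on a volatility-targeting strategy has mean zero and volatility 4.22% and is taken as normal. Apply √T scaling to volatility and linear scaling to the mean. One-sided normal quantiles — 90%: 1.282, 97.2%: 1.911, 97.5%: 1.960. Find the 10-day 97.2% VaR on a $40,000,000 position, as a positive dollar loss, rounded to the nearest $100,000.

σ_{10d} = 4.22% × √10 = 13.345%.
VaR = 1.911 × 13.345% = 25.502%.
On $40,000,000: 0.25502 × $40,000,000 = $10,200,800.

$10,200,000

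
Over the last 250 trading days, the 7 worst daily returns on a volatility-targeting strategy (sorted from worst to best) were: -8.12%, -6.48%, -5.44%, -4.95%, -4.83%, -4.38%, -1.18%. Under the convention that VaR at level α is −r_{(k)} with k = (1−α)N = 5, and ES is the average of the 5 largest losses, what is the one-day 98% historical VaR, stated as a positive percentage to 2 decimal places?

k = 5; the 5th lowest return is -4.83%, so VaR = 4.83%.

4.83%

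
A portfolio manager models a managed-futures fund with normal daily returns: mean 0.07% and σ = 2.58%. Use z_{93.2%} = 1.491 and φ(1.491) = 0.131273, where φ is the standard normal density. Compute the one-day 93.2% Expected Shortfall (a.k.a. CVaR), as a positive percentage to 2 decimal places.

4.91%

Tail multiplier: φ(z)/(1−α) = 0.131273 / 0.068 = 1.930.
ES = −(0.07%) + 2.58% × 1.930 = 4.909%.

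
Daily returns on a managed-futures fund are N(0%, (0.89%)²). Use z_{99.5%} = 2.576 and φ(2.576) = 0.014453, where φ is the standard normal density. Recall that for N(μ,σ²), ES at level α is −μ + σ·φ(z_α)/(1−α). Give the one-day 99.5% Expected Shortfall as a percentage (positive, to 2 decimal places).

Tail multiplier: φ(z)/(1−α) = 0.014453 / 0.005 = 2.891.
ES = 0.89% × 2.891 = 2.573%.

2.57%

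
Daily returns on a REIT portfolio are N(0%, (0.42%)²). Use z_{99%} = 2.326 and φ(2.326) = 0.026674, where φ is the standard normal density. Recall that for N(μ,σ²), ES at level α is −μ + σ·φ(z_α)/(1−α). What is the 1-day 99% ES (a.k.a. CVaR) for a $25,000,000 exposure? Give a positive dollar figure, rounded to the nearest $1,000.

Tail multiplier: φ(z)/(1−α) = 0.026674 / 0.01 = 2.667.
ES = 0.42% × 2.667 = 1.120%.
On $25,000,000: 0.01120 × $25,000,000 = $280,000.

$280,000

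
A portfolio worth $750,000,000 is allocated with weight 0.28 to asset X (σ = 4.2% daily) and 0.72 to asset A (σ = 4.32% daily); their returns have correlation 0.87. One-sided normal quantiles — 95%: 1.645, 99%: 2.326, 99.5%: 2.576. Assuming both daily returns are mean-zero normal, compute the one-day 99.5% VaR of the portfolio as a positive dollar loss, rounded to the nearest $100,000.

σ_p² = 0.28²·4.2² + 0.72²·4.32² + 2·0.87·0.28·0.72·4.2·4.32 = 17.4222 (%²).
σ_p = √17.4222 = 4.174%.
VaR = 2.576 × 4.174% = 10.752%; on $750,000,000 that is $80,640,000.

$80,600,000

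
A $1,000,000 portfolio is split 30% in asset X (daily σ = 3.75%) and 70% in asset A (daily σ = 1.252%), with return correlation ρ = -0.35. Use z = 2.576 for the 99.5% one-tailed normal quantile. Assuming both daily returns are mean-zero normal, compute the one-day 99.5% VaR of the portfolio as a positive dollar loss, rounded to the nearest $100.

$29,900

σ_p² = 0.3²·3.75² + 0.7²·1.252² + 2·-0.35·0.3·0.7·3.75·1.252 = 1.3435 (%²).
σ_p = √1.3435 = 1.159%.
VaR = 2.576 × 1.159% = 2.986%; on $1,000,000 that is $29,860.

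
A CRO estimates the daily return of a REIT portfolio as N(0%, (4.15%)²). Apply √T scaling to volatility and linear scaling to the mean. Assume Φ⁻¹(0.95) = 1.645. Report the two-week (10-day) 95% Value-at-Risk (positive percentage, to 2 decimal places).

σ_{10d} = 4.15% × √10 = 13.123%.
VaR = 1.645 × 13.123% = 21.587%.

21.59%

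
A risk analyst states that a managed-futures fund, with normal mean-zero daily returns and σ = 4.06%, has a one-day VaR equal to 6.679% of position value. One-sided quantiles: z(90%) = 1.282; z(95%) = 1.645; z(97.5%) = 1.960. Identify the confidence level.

Implied z = VaR/σ = 6.679 / 4.06 = 1.645.
This matches z(95%) = 1.645.

95%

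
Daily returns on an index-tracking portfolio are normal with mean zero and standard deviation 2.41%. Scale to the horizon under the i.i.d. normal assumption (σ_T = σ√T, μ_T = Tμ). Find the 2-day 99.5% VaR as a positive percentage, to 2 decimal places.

8.78%

At 99.5%, z = 2.576.
σ_{2d} = 2.41% × √2 = 3.408%.
VaR = 2.576 × 3.408% = 8.779%.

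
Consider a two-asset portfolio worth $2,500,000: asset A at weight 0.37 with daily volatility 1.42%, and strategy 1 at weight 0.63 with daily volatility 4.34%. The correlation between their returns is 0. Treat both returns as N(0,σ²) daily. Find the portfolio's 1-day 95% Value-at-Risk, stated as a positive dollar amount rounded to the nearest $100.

$114,500

σ_p² = 0.37²·1.42² + 0.63²·4.34² + 2·0·0.37·0.63·1.42·4.34 = 7.7519 (%²).
σ_p = √7.7519 = 2.784%.
At 95%, z = 1.645.
VaR = 1.645 × 2.784% = 4.580%; on $2,500,000 that is $114,500.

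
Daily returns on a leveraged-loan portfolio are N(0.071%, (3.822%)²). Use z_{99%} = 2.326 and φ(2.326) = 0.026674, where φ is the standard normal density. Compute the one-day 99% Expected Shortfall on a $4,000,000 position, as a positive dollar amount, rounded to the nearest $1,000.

Tail multiplier: φ(z)/(1−α) = 0.026674 / 0.01 = 2.667.
ES = −(0.071%) + 3.822% × 2.667 = 10.122%.
On $4,000,000: 0.10122 × $4,000,000 = $404,880.

$405,000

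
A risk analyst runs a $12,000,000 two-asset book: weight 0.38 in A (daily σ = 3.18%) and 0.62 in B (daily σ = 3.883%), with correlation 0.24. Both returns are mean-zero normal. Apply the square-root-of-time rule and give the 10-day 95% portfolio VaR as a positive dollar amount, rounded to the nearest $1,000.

σ_p = √(0.38²·3.18² + 0.62²·3.883² + 2·0.24·0.38·0.62·3.18·3.883) = 2.942%.
σ_{10d} = 2.942% × √10 = 9.303%.
z(95%) = 1.645.
VaR = 1.645 × 9.303% = 15.303%; on $12,000,000 that is $1,836,360.

$1,836,000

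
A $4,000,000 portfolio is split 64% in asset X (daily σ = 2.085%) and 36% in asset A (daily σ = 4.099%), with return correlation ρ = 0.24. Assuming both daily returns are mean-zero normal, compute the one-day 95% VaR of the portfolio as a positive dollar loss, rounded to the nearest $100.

$145,700

σ_p² = 0.64²·2.085² + 0.36²·4.099² + 2·0.24·0.64·0.36·2.085·4.099 = 4.9033 (%²).
σ_p = √4.9033 = 2.214%.
At 95%, z = 1.645.
VaR = 1.645 × 2.214% = 3.642%; on $4,000,000 that is $145,680.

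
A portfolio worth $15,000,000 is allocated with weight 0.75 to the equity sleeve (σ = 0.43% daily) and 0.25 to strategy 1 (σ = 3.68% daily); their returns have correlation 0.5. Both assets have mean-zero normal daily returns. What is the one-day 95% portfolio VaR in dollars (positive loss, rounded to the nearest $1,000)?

σ_p² = 0.75²·0.43² + 0.25²·3.68² + 2·0.5·0.75·0.25·0.43·3.68 = 1.2471 (%²).
σ_p = √1.2471 = 1.117%.
At 95%, z = 1.645.
VaR = 1.645 × 1.117% = 1.837%; on $15,000,000 that is $275,550.

$276,000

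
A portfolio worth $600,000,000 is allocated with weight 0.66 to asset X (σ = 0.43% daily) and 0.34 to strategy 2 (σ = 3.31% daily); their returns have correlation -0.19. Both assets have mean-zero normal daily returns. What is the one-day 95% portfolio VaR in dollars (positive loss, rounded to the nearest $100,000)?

$10,900,000

σ_p² = 0.66²·0.43² + 0.34²·3.31² + 2·-0.19·0.66·0.34·0.43·3.31 = 1.2257 (%²).
σ_p = √1.2257 = 1.107%.
At 95%, z = 1.645.
VaR = 1.645 × 1.107% = 1.821%; on $600,000,000 that is $10,926,000.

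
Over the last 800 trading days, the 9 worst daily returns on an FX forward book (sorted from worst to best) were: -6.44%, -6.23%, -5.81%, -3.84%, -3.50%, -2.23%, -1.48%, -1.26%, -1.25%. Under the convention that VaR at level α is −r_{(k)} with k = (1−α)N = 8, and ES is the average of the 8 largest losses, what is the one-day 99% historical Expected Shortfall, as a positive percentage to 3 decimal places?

The 8 worst returns sum to -30.79%.
ES = −(-30.79%) / 8 = 3.84875% ≈ 3.849%.

3.849%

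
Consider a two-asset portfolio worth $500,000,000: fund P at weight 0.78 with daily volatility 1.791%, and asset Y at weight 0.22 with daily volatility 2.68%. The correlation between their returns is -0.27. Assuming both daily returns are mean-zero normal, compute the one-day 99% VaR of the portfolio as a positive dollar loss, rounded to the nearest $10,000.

σ_p² = 0.78²·1.791² + 0.22²·2.68² + 2·-0.27·0.78·0.22·1.791·2.68 = 1.8544 (%²).
σ_p = √1.8544 = 1.362%.
At 99%, z = 2.326.
VaR = 2.326 × 1.362% = 3.168%; on $500,000,000 that is $15,840,000.

$15,840,000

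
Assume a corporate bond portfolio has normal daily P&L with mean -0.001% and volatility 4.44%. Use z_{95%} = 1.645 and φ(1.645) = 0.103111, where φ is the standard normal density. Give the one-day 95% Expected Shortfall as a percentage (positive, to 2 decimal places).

Tail multiplier: φ(z)/(1−α) = 0.103111 / 0.05 = 2.062.
ES = −(-0.001%) + 4.44% × 2.062 = 9.156%.

9.16%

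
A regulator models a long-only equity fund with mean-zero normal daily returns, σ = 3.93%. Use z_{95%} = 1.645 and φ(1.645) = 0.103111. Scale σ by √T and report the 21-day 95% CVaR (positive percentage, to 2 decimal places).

σ_{21d} = 3.93% × √21 = 18.010%.
ES multiplier = φ(z)/(1−α) = 0.103111/0.05 = 2.062.
ES = 18.010% × 2.062 = 37.137%.

37.14%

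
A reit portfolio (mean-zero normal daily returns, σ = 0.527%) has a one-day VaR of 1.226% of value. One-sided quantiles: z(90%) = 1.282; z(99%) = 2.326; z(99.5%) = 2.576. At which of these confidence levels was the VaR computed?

Implied z = VaR/σ = 1.226 / 0.527 = 2.326.
This matches z(99%) = 2.326.

99%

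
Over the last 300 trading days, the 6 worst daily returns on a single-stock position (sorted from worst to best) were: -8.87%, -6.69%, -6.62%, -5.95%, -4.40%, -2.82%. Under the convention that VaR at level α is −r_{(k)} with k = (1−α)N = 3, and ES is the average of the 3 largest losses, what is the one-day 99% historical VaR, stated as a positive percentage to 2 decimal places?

6.62%

k = 3; the 3rd lowest return is -6.62%, so VaR = 6.62%.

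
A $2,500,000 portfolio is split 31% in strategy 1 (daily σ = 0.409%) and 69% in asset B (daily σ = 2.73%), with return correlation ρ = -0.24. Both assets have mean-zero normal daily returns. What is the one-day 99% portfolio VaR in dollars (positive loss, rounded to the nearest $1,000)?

$108,000

σ_p² = 0.31²·0.409² + 0.69²·2.73² + 2·-0.24·0.31·0.69·0.409·2.73 = 3.4498 (%²).
σ_p = √3.4498 = 1.857%.
At 99%, z = 2.326.
VaR = 2.326 × 1.857% = 4.319%; on $2,500,000 that is $107,975.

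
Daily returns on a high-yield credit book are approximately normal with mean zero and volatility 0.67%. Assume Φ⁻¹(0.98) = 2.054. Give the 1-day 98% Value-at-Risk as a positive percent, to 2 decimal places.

VaR = z·σ = 2.054 × 0.67% = 1.376%.

1.38%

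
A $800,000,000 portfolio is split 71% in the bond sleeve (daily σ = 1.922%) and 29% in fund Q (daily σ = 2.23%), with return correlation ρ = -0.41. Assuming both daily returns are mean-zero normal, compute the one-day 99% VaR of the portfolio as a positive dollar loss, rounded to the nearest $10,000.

$23,220,000

σ_p² = 0.71²·1.922² + 0.29²·2.23² + 2·-0.41·0.71·0.29·1.922·2.23 = 1.5568 (%²).
σ_p = √1.5568 = 1.248%.
At 99%, z = 2.326.
VaR = 2.326 × 1.248% = 2.903%; on $800,000,000 that is $23,224,000.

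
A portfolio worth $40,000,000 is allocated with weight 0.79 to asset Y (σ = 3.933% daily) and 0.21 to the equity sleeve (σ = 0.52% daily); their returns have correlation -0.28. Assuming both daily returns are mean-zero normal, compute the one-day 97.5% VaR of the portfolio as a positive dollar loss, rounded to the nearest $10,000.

σ_p² = 0.79²·3.933² + 0.21²·0.52² + 2·-0.28·0.79·0.21·3.933·0.52 = 9.4758 (%²).
σ_p = √9.4758 = 3.078%.
At 97.5%, z = 1.960.
VaR = 1.960 × 3.078% = 6.033%; on $40,000,000 that is $2,413,200.

$2,410,000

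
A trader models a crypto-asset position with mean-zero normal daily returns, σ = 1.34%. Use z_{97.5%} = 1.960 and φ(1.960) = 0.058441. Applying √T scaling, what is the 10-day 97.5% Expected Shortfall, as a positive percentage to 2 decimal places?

9.91%

σ_{10d} = 1.34% × √10 = 4.237%.
ES multiplier = φ(z)/(1−α) = 0.058441/0.025 = 2.338.
ES = 4.237% × 2.338 = 9.906%.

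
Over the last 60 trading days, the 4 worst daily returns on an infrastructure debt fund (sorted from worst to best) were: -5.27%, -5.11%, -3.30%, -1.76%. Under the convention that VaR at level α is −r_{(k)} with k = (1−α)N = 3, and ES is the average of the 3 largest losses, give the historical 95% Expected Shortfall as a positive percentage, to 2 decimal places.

The 3 worst returns sum to -13.68%.
ES = −(-13.68%) / 3 = 4.56%.

4.56%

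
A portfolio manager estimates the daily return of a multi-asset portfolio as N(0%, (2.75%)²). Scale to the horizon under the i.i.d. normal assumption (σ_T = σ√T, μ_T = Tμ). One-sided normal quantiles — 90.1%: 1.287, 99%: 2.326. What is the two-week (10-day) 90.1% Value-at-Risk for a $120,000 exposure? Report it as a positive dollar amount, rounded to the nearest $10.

$13,430

σ_{10d} = 2.75% × √10 = 8.696%.
VaR = 1.287 × 8.696% = 11.192%.
On $120,000: 0.11192 × $120,000 = $13,430.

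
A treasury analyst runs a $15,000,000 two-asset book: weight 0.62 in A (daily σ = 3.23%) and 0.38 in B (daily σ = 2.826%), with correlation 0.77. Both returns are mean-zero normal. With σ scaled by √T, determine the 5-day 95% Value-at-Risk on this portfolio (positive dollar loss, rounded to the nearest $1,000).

$1,606,000

σ_p = √(0.62²·3.23² + 0.38²·2.826² + 2·0.77·0.62·0.38·3.23·2.826) = 2.911%.
σ_{5d} = 2.911% × √5 = 6.509%.
z(95%) = 1.645.
VaR = 1.645 × 6.509% = 10.707%; on $15,000,000 that is $1,606,050.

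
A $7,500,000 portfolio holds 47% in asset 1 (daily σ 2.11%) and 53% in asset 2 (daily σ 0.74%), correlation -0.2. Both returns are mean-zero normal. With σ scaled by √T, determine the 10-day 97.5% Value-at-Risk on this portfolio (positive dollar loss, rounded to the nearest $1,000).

σ_p = √(0.47²·2.11² + 0.53²·0.74² + 2·-0.2·0.47·0.53·2.11·0.74) = 0.991%.
σ_{10d} = 0.991% × √10 = 3.134%.
z(97.5%) = 1.960.
VaR = 1.960 × 3.134% = 6.143%; on $7,500,000 that is $460,725.

$461,000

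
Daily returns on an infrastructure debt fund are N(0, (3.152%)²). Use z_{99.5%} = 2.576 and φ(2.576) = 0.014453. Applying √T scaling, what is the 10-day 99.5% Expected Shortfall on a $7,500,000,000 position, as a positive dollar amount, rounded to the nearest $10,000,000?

σ_{10d} = 3.152% × √10 = 9.967%.
ES multiplier = φ(z)/(1−α) = 0.014453/0.005 = 2.891.
ES = 9.967% × 2.891 = 28.815%; on $7,500,000,000: $2,161,125,000.

$2,160,000,000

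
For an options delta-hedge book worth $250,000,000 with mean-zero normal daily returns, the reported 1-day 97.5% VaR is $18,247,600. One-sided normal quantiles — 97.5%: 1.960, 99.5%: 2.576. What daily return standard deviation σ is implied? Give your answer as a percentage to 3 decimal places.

3.724%

VaR as a fraction: $18,247,600 / $250,000,000 = 7.299%.
σ = VaR / z = 7.299% / 1.960 = 3.724%.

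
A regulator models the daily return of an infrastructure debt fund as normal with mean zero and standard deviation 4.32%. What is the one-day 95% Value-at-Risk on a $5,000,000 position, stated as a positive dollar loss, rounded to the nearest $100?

At 95% one-sided, z = 1.645.
VaR = z·σ = 1.645 × 4.32% = 7.106%.
On $5,000,000: 0.07106 × $5,000,000 = $355,300.

$355,300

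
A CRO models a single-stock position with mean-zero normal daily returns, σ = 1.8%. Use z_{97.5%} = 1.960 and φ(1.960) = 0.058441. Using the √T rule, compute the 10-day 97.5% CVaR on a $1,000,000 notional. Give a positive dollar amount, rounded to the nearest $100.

σ_{10d} = 1.8% × √10 = 5.692%.
ES multiplier = φ(z)/(1−α) = 0.058441/0.025 = 2.338.
ES = 5.692% × 2.338 = 13.308%; on $1,000,000: $133,080.

$133,100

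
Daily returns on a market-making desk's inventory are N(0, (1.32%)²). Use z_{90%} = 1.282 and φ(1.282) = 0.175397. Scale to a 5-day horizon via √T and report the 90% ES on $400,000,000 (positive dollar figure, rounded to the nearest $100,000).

σ_{5d} = 1.32% × √5 = 2.952%.
ES multiplier = φ(z)/(1−α) = 0.175397/0.1 = 1.754.
ES = 2.952% × 1.754 = 5.178%; on $400,000,000: $20,712,000.

$20,700,000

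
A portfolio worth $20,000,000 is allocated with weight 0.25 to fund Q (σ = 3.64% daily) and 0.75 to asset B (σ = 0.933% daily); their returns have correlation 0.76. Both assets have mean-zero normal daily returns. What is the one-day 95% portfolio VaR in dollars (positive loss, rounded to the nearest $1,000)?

$497,000

σ_p² = 0.25²·3.64² + 0.75²·0.933² + 2·0.76·0.25·0.75·3.64·0.933 = 2.2856 (%²).
σ_p = √2.2856 = 1.512%.
At 95%, z = 1.645.
VaR = 1.645 × 1.512% = 2.487%; on $20,000,000 that is $497,400.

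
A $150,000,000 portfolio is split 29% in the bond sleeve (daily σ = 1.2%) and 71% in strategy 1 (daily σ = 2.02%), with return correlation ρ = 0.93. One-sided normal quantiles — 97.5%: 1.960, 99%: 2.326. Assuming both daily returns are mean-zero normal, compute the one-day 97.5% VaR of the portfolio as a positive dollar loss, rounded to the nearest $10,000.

σ_p² = 0.29²·1.2² + 0.71²·2.02² + 2·0.93·0.29·0.71·1.2·2.02 = 3.1064 (%²).
σ_p = √3.1064 = 1.762%.
VaR = 1.960 × 1.762% = 3.454%; on $150,000,000 that is $5,181,000.

$5,180,000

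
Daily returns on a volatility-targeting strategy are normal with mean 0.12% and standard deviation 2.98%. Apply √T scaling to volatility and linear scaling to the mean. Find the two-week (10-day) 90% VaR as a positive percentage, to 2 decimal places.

At 90%, z = 1.282.
σ_{10d} = 2.98% × √10 = 9.424%; μ_{10d} = 10 × 0.12% = 1.200%.
VaR = −(1.200%) + 1.282 × 9.424% = 10.882%.

10.88%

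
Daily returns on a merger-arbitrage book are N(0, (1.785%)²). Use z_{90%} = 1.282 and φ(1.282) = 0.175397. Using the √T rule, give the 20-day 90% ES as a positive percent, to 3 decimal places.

σ_{20d} = 1.785% × √20 = 7.983%.
ES multiplier = φ(z)/(1−α) = 0.175397/0.1 = 1.754.
ES = 7.983% × 1.754 = 14.002%.

14.002%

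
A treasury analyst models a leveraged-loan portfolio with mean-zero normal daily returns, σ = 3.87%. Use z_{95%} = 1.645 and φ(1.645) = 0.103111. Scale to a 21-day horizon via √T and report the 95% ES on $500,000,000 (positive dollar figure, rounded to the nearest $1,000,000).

$183,000,000

σ_{21d} = 3.87% × √21 = 17.735%.
ES multiplier = φ(z)/(1−α) = 0.103111/0.05 = 2.062.
ES = 17.735% × 2.062 = 36.570%; on $500,000,000: $182,850,000.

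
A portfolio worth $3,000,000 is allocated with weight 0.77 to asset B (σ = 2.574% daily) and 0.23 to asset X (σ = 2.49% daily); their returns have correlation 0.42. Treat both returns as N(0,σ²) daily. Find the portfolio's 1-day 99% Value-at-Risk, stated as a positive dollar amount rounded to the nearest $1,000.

σ_p² = 0.77²·2.574² + 0.23²·2.49² + 2·0.42·0.77·0.23·2.574·2.49 = 5.2097 (%²).
σ_p = √5.2097 = 2.282%.
At 99%, z = 2.326.
VaR = 2.326 × 2.282% = 5.308%; on $3,000,000 that is $159,240.

$159,000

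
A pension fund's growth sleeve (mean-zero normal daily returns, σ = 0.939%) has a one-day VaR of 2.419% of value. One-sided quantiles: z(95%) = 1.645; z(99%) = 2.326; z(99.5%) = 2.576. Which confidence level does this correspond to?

99.5%

Implied z = VaR/σ = 2.419 / 0.939 = 2.576.
This matches z(99.5%) = 2.576.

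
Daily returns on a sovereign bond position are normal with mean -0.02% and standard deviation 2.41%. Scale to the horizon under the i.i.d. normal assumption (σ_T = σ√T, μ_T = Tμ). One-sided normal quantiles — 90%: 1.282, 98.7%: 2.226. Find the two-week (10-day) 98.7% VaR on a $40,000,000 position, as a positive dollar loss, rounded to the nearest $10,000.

σ_{10d} = 2.41% × √10 = 7.621%; μ_{10d} = 10 × -0.02% = -0.200%.
VaR = −(-0.200%) + 2.226 × 7.621% = 17.164%.
On $40,000,000: 0.17164 × $40,000,000 = $6,865,600.

$6,870,000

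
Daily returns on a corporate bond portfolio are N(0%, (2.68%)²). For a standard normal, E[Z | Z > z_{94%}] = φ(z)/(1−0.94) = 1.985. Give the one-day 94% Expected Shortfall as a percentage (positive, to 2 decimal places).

5.32%

ES = 2.68% × 1.985 = 5.320%.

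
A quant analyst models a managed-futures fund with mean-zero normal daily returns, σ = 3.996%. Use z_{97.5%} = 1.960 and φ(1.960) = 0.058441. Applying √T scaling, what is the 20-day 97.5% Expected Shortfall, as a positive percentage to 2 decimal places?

41.78%

σ_{20d} = 3.996% × √20 = 17.871%.
ES multiplier = φ(z)/(1−α) = 0.058441/0.025 = 2.338.
ES = 17.871% × 2.338 = 41.782%.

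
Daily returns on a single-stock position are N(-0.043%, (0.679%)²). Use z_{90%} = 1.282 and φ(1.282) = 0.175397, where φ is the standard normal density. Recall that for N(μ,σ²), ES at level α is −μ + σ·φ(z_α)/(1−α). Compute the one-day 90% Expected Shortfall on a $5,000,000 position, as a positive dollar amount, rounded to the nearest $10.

Tail multiplier: φ(z)/(1−α) = 0.175397 / 0.1 = 1.754.
ES = −(-0.043%) + 0.679% × 1.754 = 1.234%.
On $5,000,000: 0.01234 × $5,000,000 = $61,700.

$61,700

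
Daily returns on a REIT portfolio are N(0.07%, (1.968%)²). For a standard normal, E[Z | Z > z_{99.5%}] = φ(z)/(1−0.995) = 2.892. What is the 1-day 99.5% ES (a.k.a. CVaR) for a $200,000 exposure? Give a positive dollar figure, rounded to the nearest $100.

$11,200

ES = −(0.07%) + 1.968% × 2.892 = 5.621%.
On $200,000: 0.05621 × $200,000 = $11,242.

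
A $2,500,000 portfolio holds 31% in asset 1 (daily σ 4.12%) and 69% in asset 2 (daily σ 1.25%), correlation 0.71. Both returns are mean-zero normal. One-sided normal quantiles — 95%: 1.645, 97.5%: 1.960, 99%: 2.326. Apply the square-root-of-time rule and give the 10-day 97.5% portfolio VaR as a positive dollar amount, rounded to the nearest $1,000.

$308,000

σ_p = √(0.31²·4.12² + 0.69²·1.25² + 2·0.71·0.31·0.69·4.12·1.25) = 1.985%.
σ_{10d} = 1.985% × √10 = 6.277%.
VaR = 1.960 × 6.277% = 12.303%; on $2,500,000 that is $307,575.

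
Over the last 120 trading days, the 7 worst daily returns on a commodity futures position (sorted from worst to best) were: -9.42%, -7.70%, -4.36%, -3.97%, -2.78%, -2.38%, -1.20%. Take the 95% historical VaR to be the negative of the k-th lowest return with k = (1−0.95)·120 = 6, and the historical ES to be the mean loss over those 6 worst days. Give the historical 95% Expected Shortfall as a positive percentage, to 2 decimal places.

5.10%

The 6 worst returns sum to -30.61%.
ES = −(-30.61%) / 6 = 5.1016…% ≈ 5.10%.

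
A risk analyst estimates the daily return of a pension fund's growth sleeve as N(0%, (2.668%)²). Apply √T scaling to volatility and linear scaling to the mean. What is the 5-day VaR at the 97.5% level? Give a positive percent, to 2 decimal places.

At 97.5%, z = 1.960.
σ_{5d} = 2.668% × √5 = 5.966%.
VaR = 1.960 × 5.966% = 11.693%.

11.69%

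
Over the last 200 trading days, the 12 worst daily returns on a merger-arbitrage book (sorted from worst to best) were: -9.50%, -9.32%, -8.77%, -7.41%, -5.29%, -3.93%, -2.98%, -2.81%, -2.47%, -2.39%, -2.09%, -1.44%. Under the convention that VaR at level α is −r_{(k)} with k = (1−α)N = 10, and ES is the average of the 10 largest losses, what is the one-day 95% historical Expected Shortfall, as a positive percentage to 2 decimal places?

The 10 worst returns sum to -54.87%.
ES = −(-54.87%) / 10 = 5.487% ≈ 5.49%.

5.49%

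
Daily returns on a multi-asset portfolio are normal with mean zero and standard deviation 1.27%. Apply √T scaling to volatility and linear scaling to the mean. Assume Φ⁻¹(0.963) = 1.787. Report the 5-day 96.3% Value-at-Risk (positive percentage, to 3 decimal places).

5.075%

σ_{5d} = 1.27% × √5 = 2.840%.
VaR = 1.787 × 2.840% = 5.075%.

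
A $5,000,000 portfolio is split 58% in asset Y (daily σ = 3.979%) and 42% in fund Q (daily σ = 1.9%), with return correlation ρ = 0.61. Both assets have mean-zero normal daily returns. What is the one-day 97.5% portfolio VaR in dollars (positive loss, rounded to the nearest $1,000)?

$281,000

σ_p² = 0.58²·3.979² + 0.42²·1.9² + 2·0.61·0.58·0.42·3.979·1.9 = 8.2096 (%²).
σ_p = √8.2096 = 2.865%.
At 97.5%, z = 1.960.
VaR = 1.960 × 2.865% = 5.615%; on $5,000,000 that is $280,750.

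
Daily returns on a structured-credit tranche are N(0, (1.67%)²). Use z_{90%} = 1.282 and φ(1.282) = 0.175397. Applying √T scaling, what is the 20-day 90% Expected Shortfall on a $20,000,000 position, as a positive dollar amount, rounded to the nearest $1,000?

$2,620,000

σ_{20d} = 1.67% × √20 = 7.468%.
ES multiplier = φ(z)/(1−α) = 0.175397/0.1 = 1.754.
ES = 7.468% × 1.754 = 13.099%; on $20,000,000: $2,619,800.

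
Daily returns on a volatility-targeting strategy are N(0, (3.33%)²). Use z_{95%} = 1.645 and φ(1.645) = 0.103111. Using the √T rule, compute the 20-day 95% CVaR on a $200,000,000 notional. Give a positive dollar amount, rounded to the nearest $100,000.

σ_{20d} = 3.33% × √20 = 14.892%.
ES multiplier = φ(z)/(1−α) = 0.103111/0.05 = 2.062.
ES = 14.892% × 2.062 = 30.707%; on $200,000,000: $61,414,000.

$61,400,000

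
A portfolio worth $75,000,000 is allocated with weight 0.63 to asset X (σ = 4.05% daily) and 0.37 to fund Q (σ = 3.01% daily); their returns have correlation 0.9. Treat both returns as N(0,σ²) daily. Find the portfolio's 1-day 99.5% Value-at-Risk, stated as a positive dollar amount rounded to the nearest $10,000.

σ_p² = 0.63²·4.05² + 0.37²·3.01² + 2·0.9·0.63·0.37·4.05·3.01 = 12.8654 (%²).
σ_p = √12.8654 = 3.587%.
At 99.5%, z = 2.576.
VaR = 2.576 × 3.587% = 9.240%; on $75,000,000 that is $6,930,000.

$6,930,000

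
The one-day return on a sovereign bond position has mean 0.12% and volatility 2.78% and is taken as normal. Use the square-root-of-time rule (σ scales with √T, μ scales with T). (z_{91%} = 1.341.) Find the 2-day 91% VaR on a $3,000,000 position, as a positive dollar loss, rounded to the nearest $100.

$151,000

σ_{2d} = 2.78% × √2 = 3.932%; μ_{2d} = 2 × 0.12% = 0.240%.
VaR = −(0.240%) + 1.341 × 3.932% = 5.033%.
On $3,000,000: 0.05033 × $3,000,000 = $150,990.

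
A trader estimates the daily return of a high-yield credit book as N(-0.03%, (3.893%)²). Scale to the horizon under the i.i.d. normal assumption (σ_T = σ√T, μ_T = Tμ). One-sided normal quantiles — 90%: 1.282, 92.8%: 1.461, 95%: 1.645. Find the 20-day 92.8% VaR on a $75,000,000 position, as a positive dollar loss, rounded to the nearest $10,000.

$19,530,000

σ_{20d} = 3.893% × √20 = 17.410%; μ_{20d} = 20 × -0.03% = -0.600%.
VaR = −(-0.600%) + 1.461 × 17.410% = 26.036%.
On $75,000,000: 0.26036 × $75,000,000 = $19,527,000.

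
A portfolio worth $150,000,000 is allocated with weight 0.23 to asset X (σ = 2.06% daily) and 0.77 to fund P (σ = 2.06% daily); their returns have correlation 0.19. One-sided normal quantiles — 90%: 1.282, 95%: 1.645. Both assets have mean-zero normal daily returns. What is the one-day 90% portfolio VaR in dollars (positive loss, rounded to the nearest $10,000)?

$3,350,000

σ_p² = 0.23²·2.06² + 0.77²·2.06² + 2·0.19·0.23·0.77·2.06·2.06 = 3.0261 (%²).
σ_p = √3.0261 = 1.740%.
VaR = 1.282 × 1.740% = 2.231%; on $150,000,000 that is $3,346,500.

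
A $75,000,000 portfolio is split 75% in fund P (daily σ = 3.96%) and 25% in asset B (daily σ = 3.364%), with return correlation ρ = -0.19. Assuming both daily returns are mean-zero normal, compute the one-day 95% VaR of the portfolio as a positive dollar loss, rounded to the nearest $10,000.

σ_p² = 0.75²·3.96² + 0.25²·3.364² + 2·-0.19·0.75·0.25·3.96·3.364 = 8.5790 (%²).
σ_p = √8.5790 = 2.929%.
At 95%, z = 1.645.
VaR = 1.645 × 2.929% = 4.818%; on $75,000,000 that is $3,613,500.

$3,610,000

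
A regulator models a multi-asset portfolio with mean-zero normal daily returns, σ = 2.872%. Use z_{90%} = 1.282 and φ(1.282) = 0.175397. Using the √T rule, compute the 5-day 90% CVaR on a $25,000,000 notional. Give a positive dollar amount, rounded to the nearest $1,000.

$2,816,000

σ_{5d} = 2.872% × √5 = 6.422%.
ES multiplier = φ(z)/(1−α) = 0.175397/0.1 = 1.754.
ES = 6.422% × 1.754 = 11.264%; on $25,000,000: $2,816,000.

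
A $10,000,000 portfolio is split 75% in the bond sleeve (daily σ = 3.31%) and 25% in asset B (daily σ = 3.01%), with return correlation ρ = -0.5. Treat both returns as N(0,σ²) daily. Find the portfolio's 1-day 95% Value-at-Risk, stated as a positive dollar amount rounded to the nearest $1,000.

σ_p² = 0.75²·3.31² + 0.25²·3.01² + 2·-0.5·0.75·0.25·3.31·3.01 = 4.8610 (%²).
σ_p = √4.8610 = 2.205%.
At 95%, z = 1.645.
VaR = 1.645 × 2.205% = 3.627%; on $10,000,000 that is $362,700.

$363,000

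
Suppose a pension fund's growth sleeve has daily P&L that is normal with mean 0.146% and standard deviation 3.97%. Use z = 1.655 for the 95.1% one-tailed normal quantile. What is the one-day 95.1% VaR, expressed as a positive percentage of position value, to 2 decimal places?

6.42%

VaR = −μ + z·σ = −(0.146%) + 1.655 × 3.97% = 6.424%.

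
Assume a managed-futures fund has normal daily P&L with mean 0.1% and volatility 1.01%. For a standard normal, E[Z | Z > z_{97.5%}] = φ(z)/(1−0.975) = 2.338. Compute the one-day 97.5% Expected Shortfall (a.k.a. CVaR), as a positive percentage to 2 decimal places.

ES = −(0.1%) + 1.01% × 2.338 = 2.261%.

2.26%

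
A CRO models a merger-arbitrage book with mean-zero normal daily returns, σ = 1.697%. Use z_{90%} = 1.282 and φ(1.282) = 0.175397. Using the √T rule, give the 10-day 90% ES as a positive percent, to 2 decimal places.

σ_{10d} = 1.697% × √10 = 5.366%.
ES multiplier = φ(z)/(1−α) = 0.175397/0.1 = 1.754.
ES = 5.366% × 1.754 = 9.412%.

9.41%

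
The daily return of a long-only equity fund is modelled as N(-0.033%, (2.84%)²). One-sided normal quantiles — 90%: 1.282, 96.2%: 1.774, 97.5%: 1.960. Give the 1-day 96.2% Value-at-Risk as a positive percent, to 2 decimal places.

VaR = −μ + z·σ = −(-0.033%) + 1.774 × 2.84% = 5.071%.

5.07%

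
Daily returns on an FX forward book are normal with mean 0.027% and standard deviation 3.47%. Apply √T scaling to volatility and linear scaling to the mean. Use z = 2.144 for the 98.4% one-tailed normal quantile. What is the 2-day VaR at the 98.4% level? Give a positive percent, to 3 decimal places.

σ_{2d} = 3.47% × √2 = 4.907%; μ_{2d} = 2 × 0.027% = 0.054%.
VaR = −(0.054%) + 2.144 × 4.907% = 10.467%.

10.467%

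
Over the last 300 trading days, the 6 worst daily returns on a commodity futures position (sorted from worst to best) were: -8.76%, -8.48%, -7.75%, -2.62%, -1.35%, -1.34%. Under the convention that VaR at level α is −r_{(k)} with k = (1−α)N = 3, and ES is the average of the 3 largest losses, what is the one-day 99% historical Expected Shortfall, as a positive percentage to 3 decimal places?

8.330%

The 3 worst returns sum to -24.99%.
ES = −(-24.99%) / 3 = 8.33% ≈ 8.330%.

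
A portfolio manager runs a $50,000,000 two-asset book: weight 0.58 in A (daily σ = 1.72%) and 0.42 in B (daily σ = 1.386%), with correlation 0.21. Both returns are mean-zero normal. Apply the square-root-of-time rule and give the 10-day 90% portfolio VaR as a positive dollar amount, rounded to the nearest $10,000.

σ_p = √(0.58²·1.72² + 0.42²·1.386² + 2·0.21·0.58·0.42·1.72·1.386) = 1.256%.
σ_{10d} = 1.256% × √10 = 3.972%.
z(90%) = 1.282.
VaR = 1.282 × 3.972% = 5.092%; on $50,000,000 that is $2,546,000.

$2,550,000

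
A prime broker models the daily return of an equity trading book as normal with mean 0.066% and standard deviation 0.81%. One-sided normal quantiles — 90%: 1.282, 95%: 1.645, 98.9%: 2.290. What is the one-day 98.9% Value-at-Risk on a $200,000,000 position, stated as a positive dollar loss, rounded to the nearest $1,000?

VaR = −μ + z·σ = −(0.066%) + 2.290 × 0.81% = 1.789%.
On $200,000,000: 0.01789 × $200,000,000 = $3,578,000.

$3,578,000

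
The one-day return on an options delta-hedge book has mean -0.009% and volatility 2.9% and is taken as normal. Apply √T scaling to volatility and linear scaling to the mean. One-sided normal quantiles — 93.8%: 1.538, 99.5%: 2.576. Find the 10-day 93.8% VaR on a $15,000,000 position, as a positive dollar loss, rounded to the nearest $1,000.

$2,129,000

σ_{10d} = 2.9% × √10 = 9.171%; μ_{10d} = 10 × -0.009% = -0.090%.
VaR = −(-0.090%) + 1.538 × 9.171% = 14.195%.
On $15,000,000: 0.14195 × $15,000,000 = $2,129,250.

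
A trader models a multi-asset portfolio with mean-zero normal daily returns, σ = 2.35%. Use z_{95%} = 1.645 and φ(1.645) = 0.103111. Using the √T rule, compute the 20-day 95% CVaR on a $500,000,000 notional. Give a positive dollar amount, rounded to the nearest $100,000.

σ_{20d} = 2.35% × √20 = 10.510%.
ES multiplier = φ(z)/(1−α) = 0.103111/0.05 = 2.062.
ES = 10.510% × 2.062 = 21.672%; on $500,000,000: $108,360,000.

$108,400,000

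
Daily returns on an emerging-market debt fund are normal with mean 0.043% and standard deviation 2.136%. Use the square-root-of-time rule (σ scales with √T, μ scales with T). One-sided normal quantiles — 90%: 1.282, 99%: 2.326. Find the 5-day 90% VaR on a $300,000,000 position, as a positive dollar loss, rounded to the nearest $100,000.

σ_{5d} = 2.136% × √5 = 4.776%; μ_{5d} = 5 × 0.043% = 0.215%.
VaR = −(0.215%) + 1.282 × 4.776% = 5.908%.
On $300,000,000: 0.05908 × $300,000,000 = $17,724,000.

$17,700,000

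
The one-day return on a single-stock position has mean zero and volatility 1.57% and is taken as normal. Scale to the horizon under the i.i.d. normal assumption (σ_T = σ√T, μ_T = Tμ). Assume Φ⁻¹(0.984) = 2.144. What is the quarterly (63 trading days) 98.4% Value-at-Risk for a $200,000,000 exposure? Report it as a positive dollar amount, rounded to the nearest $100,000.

σ_{63d} = 1.57% × √63 = 12.461%.
VaR = 2.144 × 12.461% = 26.716%.
On $200,000,000: 0.26716 × $200,000,000 = $53,432,000.

$53,400,000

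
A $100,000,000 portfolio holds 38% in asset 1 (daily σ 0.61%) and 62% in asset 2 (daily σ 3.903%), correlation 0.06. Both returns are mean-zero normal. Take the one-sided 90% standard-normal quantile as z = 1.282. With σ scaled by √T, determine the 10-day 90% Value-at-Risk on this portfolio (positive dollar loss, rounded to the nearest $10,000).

$9,910,000

σ_p = √(0.38²·0.61² + 0.62²·3.903² + 2·0.06·0.38·0.62·0.61·3.903) = 2.445%.
σ_{10d} = 2.445% × √10 = 7.732%.
VaR = 1.282 × 7.732% = 9.912%; on $100,000,000 that is $9,912,000.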